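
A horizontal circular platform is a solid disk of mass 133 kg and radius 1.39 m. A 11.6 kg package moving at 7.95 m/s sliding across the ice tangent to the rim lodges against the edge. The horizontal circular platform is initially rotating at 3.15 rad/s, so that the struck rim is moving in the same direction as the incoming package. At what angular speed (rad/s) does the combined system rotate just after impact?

The axle reaction passes through the central axle and exerts no torque about it; angular momentum about the central axle is conserved through the impact.
I_p = ½(133)(1.39)² = 128.5 kg·m². Taking the sense of the package's angular momentum as positive, L_{package} = m v R = (11.6)(7.95)(1.39) = 128.2 kg·m²/s.
L_i = +I_p ω_p + m v R = +(128.5)(3.15) + 128.2 = 532.9 kg·m²/s.
After sticking, I_f = I_p + m R² = 128.5 + (11.6)(1.39)² = 150.9 kg·m².
ω_f = L_i / I_f = 532.9 / 150.9 = 3.532 rad/s.

|ω_f| ≈ 3.53 rad/s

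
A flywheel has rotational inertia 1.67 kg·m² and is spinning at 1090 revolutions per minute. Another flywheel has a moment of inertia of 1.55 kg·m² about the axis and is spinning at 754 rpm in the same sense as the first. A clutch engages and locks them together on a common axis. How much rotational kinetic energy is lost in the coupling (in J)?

ΔKE lost ≈ 498 J

The coupling torques are internal; angular momentum about the shared axis is conserved.
Taking A's sense as positive: L = (1.670)(1090) + (1.550)(754) = 2989 kg·m²·rpm.
Combined I = 1.670 + 1.550 = 3.220 kg·m².
ω_f = L / I = 2989 / 3.220 = 928.3 rpm.
KE_i = ½ΣIω² = 15710 J; KE_f = ½(3.220)(97.21)² = 15210 J.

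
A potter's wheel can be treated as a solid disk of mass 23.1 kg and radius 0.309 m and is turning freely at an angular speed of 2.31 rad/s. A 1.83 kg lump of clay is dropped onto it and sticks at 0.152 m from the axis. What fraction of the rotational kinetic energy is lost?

fraction ≈ 0.0369

The added mass arrives with no angular momentum about the axis, and any external torque about the axis is negligible, so the system's angular momentum is conserved.
I_p = ½(23.1)(0.309)² = 1.103 kg·m².
Added inertia Σmr² = (1.83)(0.152)² = 0.04228 kg·m²; I_f = 1.103 + 0.04228 = 1.145 kg·m².
ω_f = I_p ω_i / I_f = (1.103)(2.31) / 1.145 = 2.225 rad/s.
KE_i = ½(1.103)(2.310 rad/s)² = 2.942 J; KE_f = ½(1.145)(2.225)² = 2.834 J.
Fraction lost = 0.03692.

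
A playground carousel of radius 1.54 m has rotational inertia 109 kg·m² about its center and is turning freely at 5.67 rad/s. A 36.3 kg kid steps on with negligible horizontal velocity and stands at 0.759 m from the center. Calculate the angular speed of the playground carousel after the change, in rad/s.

ω_f ≈ 4.76 rad/s

The added mass arrives with no angular momentum about the center, and any external torque about the center is negligible, so the system's angular momentum is conserved.
Added inertia Σmr² = (36.3)(0.759)² = 20.91 kg·m²; I_f = 109.0 + 20.91 = 129.9 kg·m².
ω_f = I_p ω_i / I_f = (109.0)(5.67) / 129.9 = 4.757 rad/s.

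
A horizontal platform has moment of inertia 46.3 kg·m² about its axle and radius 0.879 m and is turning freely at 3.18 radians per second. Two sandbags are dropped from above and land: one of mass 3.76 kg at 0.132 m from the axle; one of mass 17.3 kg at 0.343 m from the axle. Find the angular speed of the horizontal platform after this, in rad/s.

The added mass arrives with no angular momentum about the axle, and any external torque about the axle is negligible, so the system's angular momentum is conserved.
Added inertia Σmr² = (3.76)(0.132)² + (17.3)(0.343)² = 2.101 kg·m²; I_f = 46.30 + 2.101 = 48.40 kg·m².
ω_f = I_p ω_i / I_f = (46.30)(3.18) / 48.40 = 3.042 rad/s.

ω_f ≈ 3.04 rad/s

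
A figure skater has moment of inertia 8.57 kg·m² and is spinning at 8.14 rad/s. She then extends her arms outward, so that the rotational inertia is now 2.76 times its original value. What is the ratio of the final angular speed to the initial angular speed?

ω₂/ω₁ ≈ 0.362

Angular momentum about the spin axis is conserved since the torque about it is zero.
I₂ = 2.76 × 8.57 = 23.65 kg·m².
ω₂/ω₁ = I₁/I₂ = 8.570 / 23.65 = 0.3623.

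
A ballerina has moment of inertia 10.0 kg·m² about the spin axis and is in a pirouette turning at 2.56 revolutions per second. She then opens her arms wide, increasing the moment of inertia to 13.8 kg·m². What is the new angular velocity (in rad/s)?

ω₂ ≈ 11.7 rad/s

No external torque acts about the spin axis, so angular momentum is conserved.
ω₂ = I₁ω₁ / I₂ = (10.00)(2.56 rev/s) / (13.80) = 1.855 rev/s = 11.66 rad/s.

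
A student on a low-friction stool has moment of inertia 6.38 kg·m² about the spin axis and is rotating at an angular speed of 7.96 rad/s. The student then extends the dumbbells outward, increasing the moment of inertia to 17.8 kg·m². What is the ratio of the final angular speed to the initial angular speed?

ω₂/ω₁ ≈ 0.358

With no external torque about the axis, L is conserved: I₁ω₁ = I₂ω₂.
ω₂/ω₁ = I₁/I₂ = 6.380 / 17.80 = 0.3584.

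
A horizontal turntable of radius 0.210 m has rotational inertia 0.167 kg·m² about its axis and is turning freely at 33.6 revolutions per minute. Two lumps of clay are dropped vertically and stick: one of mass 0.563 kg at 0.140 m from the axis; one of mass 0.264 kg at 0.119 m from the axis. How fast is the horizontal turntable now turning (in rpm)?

The added mass arrives with no angular momentum about the axis, and any external torque about the axis is negligible, so the system's angular momentum is conserved.
Added inertia Σmr² = (0.563)(0.140)² + (0.264)(0.119)² = 0.01477 kg·m²; I_f = 0.1670 + 0.01477 = 0.1818 kg·m².
ω_f = I_p ω_i / I_f = (0.1670)(33.6) / 0.1818 = 30.87 rpm.

ω_f ≈ 30.9 rpm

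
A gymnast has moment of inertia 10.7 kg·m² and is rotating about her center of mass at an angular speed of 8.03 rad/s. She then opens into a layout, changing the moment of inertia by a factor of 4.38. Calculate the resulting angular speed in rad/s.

With no external torque about the axis, L is conserved: I₁ω₁ = I₂ω₂.
I₂ = 4.38 × 10.7 = 46.87 kg·m².
ω₂ = I₁ω₁ / I₂ = (10.70)(8.03 rad/s) / (46.87) = 1.833 rad/s.

ω₂ ≈ 1.83 rad/s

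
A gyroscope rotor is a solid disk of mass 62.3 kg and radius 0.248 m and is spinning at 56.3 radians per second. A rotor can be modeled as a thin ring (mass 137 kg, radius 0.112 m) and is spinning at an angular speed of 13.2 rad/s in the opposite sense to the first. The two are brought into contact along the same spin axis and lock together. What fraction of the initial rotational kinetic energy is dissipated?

No external torque acts about the common axis, so total angular momentum is conserved.
Moments of inertia: I_A = ½(62.3)(0.248)² = 1.916 kg·m²; I_B = (137)(0.112)² = 1.719 kg·m².
Taking A's sense as positive: L = (1.916)(56.3) − (1.719)(13.2) = 85.18 kg·m²·rad/s.
Combined I = 1.916 + 1.719 = 3.634 kg·m².
ω_f = L / I = 85.18 / 3.634 = 23.44 rad/s.
KE_i = ½ΣIω² = 3186 J; KE_f = ½(3.634)(23.44)² = 998.1 J.
Fraction dissipated = (KE_i − KE_f)/KE_i = 0.6867.

fraction ≈ 0.687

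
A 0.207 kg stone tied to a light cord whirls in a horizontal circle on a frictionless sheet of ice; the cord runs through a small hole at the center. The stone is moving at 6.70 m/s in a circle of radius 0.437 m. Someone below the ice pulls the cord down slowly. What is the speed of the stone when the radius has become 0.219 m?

v₂ ≈ 13.4 m/s

Central (radial) force ⇒ zero torque about the center ⇒ m v r is constant.
v₂ = v₁ r₁ / r₂ = (6.70)(0.437) / (0.219) = 13.37 m/s.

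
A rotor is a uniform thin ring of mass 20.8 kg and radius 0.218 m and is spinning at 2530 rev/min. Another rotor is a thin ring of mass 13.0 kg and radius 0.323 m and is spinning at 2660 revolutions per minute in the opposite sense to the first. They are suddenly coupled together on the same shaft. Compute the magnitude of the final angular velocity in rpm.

|ω_f| ≈ 472 rpm

No external torque acts about the common axis, so total angular momentum is conserved.
Moments of inertia: I_A = (20.8)(0.218)² = 0.9885 kg·m²; I_B = (13.0)(0.323)² = 1.356 kg·m².
Taking A's sense as positive: L = (0.9885)(2530) − (1.356)(2660) = -1107 kg·m²·rpm.
Combined I = 0.9885 + 1.356 = 2.345 kg·m².
ω_f = L / I = -1107 / 2.345 = -472.0 rpm.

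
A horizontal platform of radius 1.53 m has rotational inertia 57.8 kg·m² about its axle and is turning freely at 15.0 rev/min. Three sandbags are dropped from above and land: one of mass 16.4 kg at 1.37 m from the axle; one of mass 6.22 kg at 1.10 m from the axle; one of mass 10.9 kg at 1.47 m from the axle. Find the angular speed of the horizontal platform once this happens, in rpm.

No external torque acts about the axle; L_before = L_after.
Added inertia Σmr² = (16.4)(1.37)² + (6.22)(1.10)² + (10.9)(1.47)² = 61.86 kg·m²; I_f = 57.80 + 61.86 = 119.7 kg·m².
ω_f = I_p ω_i / I_f = (57.80)(15.0) / 119.7 = 7.245 rpm.

ω_f ≈ 7.25 rpm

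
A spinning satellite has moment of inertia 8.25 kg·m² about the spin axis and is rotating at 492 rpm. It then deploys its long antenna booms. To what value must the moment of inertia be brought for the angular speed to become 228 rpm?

Angular momentum about the spin axis is conserved since the torque about it is zero.
I₂ = I₁ω₁ / ω₂ = (8.25)(492) / (228) = 17.80 kg·m².

I₂ ≈ 17.8 kg·m²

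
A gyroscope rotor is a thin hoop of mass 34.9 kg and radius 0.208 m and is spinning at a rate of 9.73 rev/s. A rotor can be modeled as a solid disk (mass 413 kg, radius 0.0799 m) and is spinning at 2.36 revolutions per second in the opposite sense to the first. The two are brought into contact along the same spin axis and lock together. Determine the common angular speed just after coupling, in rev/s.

No external torque acts about the common axis, so total angular momentum is conserved.
Moments of inertia: I_A = (34.9)(0.208)² = 1.510 kg·m²; I_B = ½(413)(0.0799)² = 1.318 kg·m².
Taking A's sense as positive: L = (1.510)(9.73) − (1.318)(2.36) = 11.58 kg·m²·rev/s.
Combined I = 1.510 + 1.318 = 2.828 kg·m².
ω_f = L / I = 11.58 / 2.828 = 4.095 rev/s.

|ω_f| ≈ 4.09 rev/s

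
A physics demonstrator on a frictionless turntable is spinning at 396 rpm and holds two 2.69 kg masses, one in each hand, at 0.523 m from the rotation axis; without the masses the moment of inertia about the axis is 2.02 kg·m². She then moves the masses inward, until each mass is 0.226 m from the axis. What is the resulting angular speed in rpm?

ω₂ ≈ 603 rpm

No external torque acts about the spin axis, so angular momentum is conserved.
I₁ = 2.02 + 2(2.69)(0.523)² = 3.492 kg·m²; I₂ = 2.02 + 2(2.69)(0.226)² = 2.295 kg·m².
ω₂ = I₁ω₁ / I₂ = (3.492)(396 rpm) / (2.295) = 602.5 rpm.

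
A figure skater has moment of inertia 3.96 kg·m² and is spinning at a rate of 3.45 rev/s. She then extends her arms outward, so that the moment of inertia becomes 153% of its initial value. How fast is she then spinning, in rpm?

Angular momentum about the spin axis is conserved since the torque about it is zero.
I₂ = 1.53 × 3.96 = 6.059 kg·m².
ω₂ = I₁ω₁ / I₂ = (3.960)(3.45 rev/s) / (6.059) = 2.255 rev/s = 135.3 rpm.

ω₂ ≈ 135 rpm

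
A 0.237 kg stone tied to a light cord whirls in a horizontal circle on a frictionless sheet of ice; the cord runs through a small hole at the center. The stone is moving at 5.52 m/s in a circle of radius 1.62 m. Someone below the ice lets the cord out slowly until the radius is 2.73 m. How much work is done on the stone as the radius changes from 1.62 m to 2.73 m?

Central (radial) force ⇒ zero torque about the center ⇒ m v r is constant.
v₂ = v₁ r₁ / r₂ = (5.52)(1.62) / (2.73) = 3.276 m/s.
W = ΔKE = ½m(v₂² − v₁²) = -2.339 J.

W ≈ -2.34 J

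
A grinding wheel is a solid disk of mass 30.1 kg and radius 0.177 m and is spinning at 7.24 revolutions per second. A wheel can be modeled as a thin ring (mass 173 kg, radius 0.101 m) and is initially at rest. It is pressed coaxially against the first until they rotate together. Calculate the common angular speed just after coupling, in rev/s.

The coupling torques are internal; angular momentum about the shared axis is conserved.
Moments of inertia: I_A = ½(30.1)(0.177)² = 0.4715 kg·m²; I_B = (173)(0.101)² = 1.765 kg·m².
Taking A's sense as positive: L = (0.4715)(7.24) = 3.414 kg·m²·rev/s.
Combined I = 0.4715 + 1.765 = 2.236 kg·m².
ω_f = L / I = 3.414 / 2.236 = 1.526 rev/s.

|ω_f| ≈ 1.53 rev/s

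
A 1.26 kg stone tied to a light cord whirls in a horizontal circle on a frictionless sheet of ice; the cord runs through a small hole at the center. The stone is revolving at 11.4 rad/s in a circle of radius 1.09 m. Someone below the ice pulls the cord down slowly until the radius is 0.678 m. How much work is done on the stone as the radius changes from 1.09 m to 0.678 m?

The constraining force is radial, so m r² ω about the center is conserved.
ω₂ = ω₁ (r₁/r₂)² = (11.4)(1.09/0.678)² = 29.46 rad/s.
W = ΔKE = ½m(v₂² − v₁²) = 154.1 J.

W ≈ 154 J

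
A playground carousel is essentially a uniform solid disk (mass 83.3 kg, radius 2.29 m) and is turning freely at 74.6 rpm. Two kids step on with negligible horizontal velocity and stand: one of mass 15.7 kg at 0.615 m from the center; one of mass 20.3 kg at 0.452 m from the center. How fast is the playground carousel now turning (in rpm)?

No external torque acts about the center; L_before = L_after.
I_p = ½(83.3)(2.29)² = 218.4 kg·m².
Added inertia Σmr² = (15.7)(0.615)² + (20.3)(0.452)² = 10.09 kg·m²; I_f = 218.4 + 10.09 = 228.5 kg·m².
ω_f = I_p ω_i / I_f = (218.4)(74.6) / 228.5 = 71.31 rpm.

ω_f ≈ 71.3 rpm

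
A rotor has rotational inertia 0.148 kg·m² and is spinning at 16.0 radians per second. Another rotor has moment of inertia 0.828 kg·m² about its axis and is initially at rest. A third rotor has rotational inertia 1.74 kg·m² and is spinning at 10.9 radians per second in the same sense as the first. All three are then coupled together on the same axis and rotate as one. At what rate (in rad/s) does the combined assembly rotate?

|ω_f| ≈ 7.85 rad/s

No external torque acts about the common axis, so total angular momentum is conserved.
Taking A's sense as positive: L = (0.1480)(16.0) + (1.740)(10.9) = 21.33 kg·m²·rad/s.
Combined I = 0.1480 + 0.8280 + 1.740 = 2.716 kg·m².
ω_f = L / I = 21.33 / 2.716 = 7.855 rad/s.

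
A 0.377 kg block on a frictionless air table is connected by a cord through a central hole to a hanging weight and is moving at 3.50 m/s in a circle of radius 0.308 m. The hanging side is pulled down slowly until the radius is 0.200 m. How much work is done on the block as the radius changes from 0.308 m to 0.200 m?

W ≈ 3.17 J

The only horizontal force on the mass is along the cord (radial), so it exerts no torque about the hole and angular momentum m v r is conserved.
v₂ = v₁ r₁ / r₂ = (3.50)(0.308) / (0.200) = 5.390 m/s.
W = ΔKE = ½m(v₂² − v₁²) = 3.167 J.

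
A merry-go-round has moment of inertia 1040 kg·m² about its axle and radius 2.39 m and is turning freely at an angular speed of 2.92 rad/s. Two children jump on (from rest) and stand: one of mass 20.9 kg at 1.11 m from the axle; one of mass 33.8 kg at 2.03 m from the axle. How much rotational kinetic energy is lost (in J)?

No external torque acts about the axle; L_before = L_after.
Added inertia Σmr² = (20.9)(1.11)² + (33.8)(2.03)² = 165.0 kg·m²; I_f = 1040 + 165.0 = 1205 kg·m².
ω_f = I_p ω_i / I_f = (1040)(2.92) / 1205 = 2.520 rad/s.
KE_i = ½(1040)(2.920 rad/s)² = 4434 J; KE_f = ½(1205)(2.520)² = 3827 J.

energy lost ≈ 607 J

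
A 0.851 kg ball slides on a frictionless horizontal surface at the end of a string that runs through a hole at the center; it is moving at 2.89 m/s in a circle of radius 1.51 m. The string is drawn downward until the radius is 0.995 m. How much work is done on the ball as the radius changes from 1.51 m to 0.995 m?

The only horizontal force on the mass is along the cord (radial), so it exerts no torque about the hole and angular momentum m v r is conserved.
v₂ = v₁ r₁ / r₂ = (2.89)(1.51) / (0.995) = 4.386 m/s.
W = ΔKE = ½m(v₂² − v₁²) = 4.631 J.

W ≈ 4.63 J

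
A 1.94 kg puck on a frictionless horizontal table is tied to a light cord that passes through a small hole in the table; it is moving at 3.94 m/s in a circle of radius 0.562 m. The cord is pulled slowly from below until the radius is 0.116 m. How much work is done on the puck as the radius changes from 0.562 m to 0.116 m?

W ≈ 338 J

The only horizontal force on the mass is along the cord (radial), so it exerts no torque about the hole and angular momentum m v r is conserved.
v₂ = v₁ r₁ / r₂ = (3.94)(0.562) / (0.116) = 19.09 m/s.
W = ΔKE = ½m(v₂² − v₁²) = 338.4 J.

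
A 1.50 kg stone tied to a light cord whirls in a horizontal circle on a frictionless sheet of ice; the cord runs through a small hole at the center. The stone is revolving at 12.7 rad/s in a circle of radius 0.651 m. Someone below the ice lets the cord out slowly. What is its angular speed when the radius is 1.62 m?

The constraining force is radial, so m r² ω about the center is conserved.
ω₂ = ω₁ (r₁/r₂)² = (12.7)(0.651/1.62)² = 2.051 rad/s.

ω₂ ≈ 2.05 rad/s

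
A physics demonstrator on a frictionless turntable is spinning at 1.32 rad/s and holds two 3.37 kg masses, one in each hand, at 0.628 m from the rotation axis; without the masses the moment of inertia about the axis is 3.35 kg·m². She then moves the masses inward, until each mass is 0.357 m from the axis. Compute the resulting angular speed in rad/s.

With no external torque about the axis, L is conserved: I₁ω₁ = I₂ω₂.
I₁ = 3.35 + 2(3.37)(0.628)² = 6.008 kg·m²; I₂ = 3.35 + 2(3.37)(0.357)² = 4.209 kg·m².
ω₂ = I₁ω₁ / I₂ = (6.008)(1.32 rad/s) / (4.209) = 1.884 rad/s.

ω₂ ≈ 1.88 rad/s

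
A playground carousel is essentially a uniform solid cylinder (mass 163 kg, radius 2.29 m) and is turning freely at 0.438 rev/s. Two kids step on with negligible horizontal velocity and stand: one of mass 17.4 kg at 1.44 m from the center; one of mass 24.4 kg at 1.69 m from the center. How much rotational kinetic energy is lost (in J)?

The added mass arrives with no angular momentum about the center, and any external torque about the center is negligible, so the system's angular momentum is conserved.
I_p = ½(163)(2.29)² = 427.4 kg·m².
Added inertia Σmr² = (17.4)(1.44)² + (24.4)(1.69)² = 105.8 kg·m²; I_f = 427.4 + 105.8 = 533.2 kg·m².
ω_f = I_p ω_i / I_f = (427.4)(0.438) / 533.2 = 0.3511 rev/s.
KE_i = ½(427.4)(2.752 rad/s)² = 1618 J; KE_f = ½(533.2)(2.206)² = 1297 J.

energy lost ≈ 321 J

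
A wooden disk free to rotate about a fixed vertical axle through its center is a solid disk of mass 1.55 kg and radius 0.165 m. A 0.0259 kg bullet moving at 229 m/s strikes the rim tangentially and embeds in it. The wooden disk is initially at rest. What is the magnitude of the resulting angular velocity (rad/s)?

The axle reaction passes through the axle and exerts no torque about it; angular momentum about the axle is conserved through the impact.
I_p = ½(1.55)(0.165)² = 0.02110 kg·m². Taking the sense of the bullet's angular momentum as positive, L_{bullet} = m v R = (0.0259)(229)(0.165) = 0.9786 kg·m²/s.
L_i = 0 + 0.9786 = 0.9786 kg·m²/s.
After sticking, I_f = I_p + m R² = 0.02110 + (0.0259)(0.165)² = 0.02180 kg·m².
ω_f = L_i / I_f = 0.9786 / 0.02180 = 44.88 rad/s.

|ω_f| ≈ 44.9 rad/s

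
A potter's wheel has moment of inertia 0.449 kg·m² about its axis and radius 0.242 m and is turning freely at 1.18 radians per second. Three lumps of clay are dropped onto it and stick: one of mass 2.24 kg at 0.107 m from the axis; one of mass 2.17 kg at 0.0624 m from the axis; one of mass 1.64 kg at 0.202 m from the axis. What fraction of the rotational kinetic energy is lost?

No external torque acts about the axis; L_before = L_after.
Added inertia Σmr² = (2.24)(0.107)² + (2.17)(0.0624)² + (1.64)(0.202)² = 0.1010 kg·m²; I_f = 0.4490 + 0.1010 = 0.5500 kg·m².
ω_f = I_p ω_i / I_f = (0.4490)(1.18) / 0.5500 = 0.9633 rad/s.
KE_i = ½(0.4490)(1.180 rad/s)² = 0.3126 J; KE_f = ½(0.5500)(0.9633)² = 0.2552 J.
Fraction lost = 0.1837.

fraction ≈ 0.184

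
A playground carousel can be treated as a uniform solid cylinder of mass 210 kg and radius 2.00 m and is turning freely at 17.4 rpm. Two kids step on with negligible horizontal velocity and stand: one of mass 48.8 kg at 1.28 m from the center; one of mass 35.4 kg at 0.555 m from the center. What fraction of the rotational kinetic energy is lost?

fraction ≈ 0.178

The added mass arrives with no angular momentum about the center, and any external torque about the center is negligible, so the system's angular momentum is conserved.
I_p = ½(210)(2.00)² = 420.0 kg·m².
Added inertia Σmr² = (48.8)(1.28)² + (35.4)(0.555)² = 90.86 kg·m²; I_f = 420.0 + 90.86 = 510.9 kg·m².
ω_f = I_p ω_i / I_f = (420.0)(17.4) / 510.9 = 14.31 rpm.
KE_i = ½(420.0)(1.822 rad/s)² = 697.2 J; KE_f = ½(510.9)(1.498)² = 573.2 J.
Fraction lost = 0.1779.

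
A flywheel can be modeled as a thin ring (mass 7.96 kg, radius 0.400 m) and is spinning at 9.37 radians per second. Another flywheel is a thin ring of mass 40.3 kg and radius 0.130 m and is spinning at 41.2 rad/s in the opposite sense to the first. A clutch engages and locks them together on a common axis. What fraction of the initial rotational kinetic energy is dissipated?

fraction ≈ 0.895

The coupling torques are internal; angular momentum about the shared axis is conserved.
Moments of inertia: I_A = (7.96)(0.400)² = 1.274 kg·m²; I_B = (40.3)(0.130)² = 0.6811 kg·m².
Taking A's sense as positive: L = (1.274)(9.37) − (0.6811)(41.2) = -16.13 kg·m²·rad/s.
Combined I = 1.274 + 0.6811 = 1.955 kg·m².
ω_f = L / I = -16.13 / 1.955 = -8.250 rad/s.
KE_i = ½ΣIω² = 633.9 J; KE_f = ½(1.955)(8.250)² = 66.52 J.
Fraction dissipated = (KE_i − KE_f)/KE_i = 0.8951.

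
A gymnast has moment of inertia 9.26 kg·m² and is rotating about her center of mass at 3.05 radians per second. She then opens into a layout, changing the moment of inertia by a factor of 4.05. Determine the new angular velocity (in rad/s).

With no external torque about the axis, L is conserved: I₁ω₁ = I₂ω₂.
I₂ = 4.05 × 9.26 = 37.50 kg·m².
ω₂ = I₁ω₁ / I₂ = (9.260)(3.05 rad/s) / (37.50) = 0.7531 rad/s.

ω₂ ≈ 0.753 rad/s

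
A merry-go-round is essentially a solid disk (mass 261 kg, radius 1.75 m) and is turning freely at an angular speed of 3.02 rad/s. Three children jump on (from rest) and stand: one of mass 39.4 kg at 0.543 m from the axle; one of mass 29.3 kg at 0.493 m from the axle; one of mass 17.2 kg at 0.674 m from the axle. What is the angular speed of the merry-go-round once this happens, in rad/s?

No external torque acts about the axle; L_before = L_after.
I_p = ½(261)(1.75)² = 399.7 kg·m².
Added inertia Σmr² = (39.4)(0.543)² + (29.3)(0.493)² + (17.2)(0.674)² = 26.55 kg·m²; I_f = 399.7 + 26.55 = 426.2 kg·m².
ω_f = I_p ω_i / I_f = (399.7)(3.02) / 426.2 = 2.832 rad/s.

ω_f ≈ 2.83 rad/s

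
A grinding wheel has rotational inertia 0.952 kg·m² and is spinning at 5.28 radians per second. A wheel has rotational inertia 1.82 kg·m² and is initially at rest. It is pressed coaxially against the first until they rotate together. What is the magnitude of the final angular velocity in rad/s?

The coupling torques are internal; angular momentum about the shared axis is conserved.
Taking A's sense as positive: L = (0.9520)(5.28) = 5.027 kg·m²·rad/s.
Combined I = 0.9520 + 1.820 = 2.772 kg·m².
ω_f = L / I = 5.027 / 2.772 = 1.813 rad/s.

|ω_f| ≈ 1.81 rad/s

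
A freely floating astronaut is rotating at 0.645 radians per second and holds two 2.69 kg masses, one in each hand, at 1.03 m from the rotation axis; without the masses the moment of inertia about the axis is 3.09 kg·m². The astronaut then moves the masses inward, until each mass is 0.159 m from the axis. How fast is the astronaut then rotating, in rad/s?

ω₂ ≈ 1.76 rad/s

With no external torque about the axis, L is conserved: I₁ω₁ = I₂ω₂.
I₁ = 3.09 + 2(2.69)(1.03)² = 8.798 kg·m²; I₂ = 3.09 + 2(2.69)(0.159)² = 3.226 kg·m².
ω₂ = I₁ω₁ / I₂ = (8.798)(0.645 rad/s) / (3.226) = 1.759 rad/s.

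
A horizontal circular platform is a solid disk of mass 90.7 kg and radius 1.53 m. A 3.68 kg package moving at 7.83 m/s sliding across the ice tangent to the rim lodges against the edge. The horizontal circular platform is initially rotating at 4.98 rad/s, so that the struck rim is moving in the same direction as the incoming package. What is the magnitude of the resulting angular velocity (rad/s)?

|ω_f| ≈ 4.99 rad/s

About the central axle the impulsive forces during the collision are internal, so angular momentum about that axis is conserved.
I_p = ½(90.7)(1.53)² = 106.2 kg·m². Taking the sense of the package's angular momentum as positive, L_{package} = m v R = (3.68)(7.83)(1.53) = 44.09 kg·m²/s.
L_i = +I_p ω_p + m v R = +(106.2)(4.98) + 44.09 = 572.8 kg·m²/s.
After sticking, I_f = I_p + m R² = 106.2 + (3.68)(1.53)² = 114.8 kg·m².
ω_f = L_i / I_f = 572.8 / 114.8 = 4.990 rad/s.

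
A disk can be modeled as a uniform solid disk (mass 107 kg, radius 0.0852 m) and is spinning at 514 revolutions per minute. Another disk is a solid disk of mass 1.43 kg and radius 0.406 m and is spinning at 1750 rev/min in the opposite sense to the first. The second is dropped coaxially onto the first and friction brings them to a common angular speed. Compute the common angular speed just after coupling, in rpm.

|ω_f| ≈ 13.1 rpm

No external torque acts about the common axis, so total angular momentum is conserved.
Moments of inertia: I_A = ½(107)(0.0852)² = 0.3884 kg·m²; I_B = ½(1.43)(0.406)² = 0.1179 kg·m².
Taking A's sense as positive: L = (0.3884)(514) − (0.1179)(1750) = -6.635 kg·m²·rpm.
Combined I = 0.3884 + 0.1179 = 0.5062 kg·m².
ω_f = L / I = -6.635 / 0.5062 = -13.11 rpm.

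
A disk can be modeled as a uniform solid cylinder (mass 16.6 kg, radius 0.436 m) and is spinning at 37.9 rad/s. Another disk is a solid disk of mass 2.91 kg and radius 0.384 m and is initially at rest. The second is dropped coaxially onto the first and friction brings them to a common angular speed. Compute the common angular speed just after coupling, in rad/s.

No external torque acts about the common axis, so total angular momentum is conserved.
Moments of inertia: I_A = ½(16.6)(0.436)² = 1.578 kg·m²; I_B = ½(2.91)(0.384)² = 0.2145 kg·m².
Taking A's sense as positive: L = (1.578)(37.9) = 59.80 kg·m²·rad/s.
Combined I = 1.578 + 0.2145 = 1.792 kg·m².
ω_f = L / I = 59.80 / 1.792 = 33.36 rad/s.

|ω_f| ≈ 33.4 rad/s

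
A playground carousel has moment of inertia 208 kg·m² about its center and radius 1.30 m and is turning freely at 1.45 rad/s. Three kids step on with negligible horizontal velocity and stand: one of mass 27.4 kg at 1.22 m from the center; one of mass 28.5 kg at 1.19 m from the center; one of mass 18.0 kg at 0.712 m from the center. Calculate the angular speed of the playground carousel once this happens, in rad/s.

The added mass arrives with no angular momentum about the center, and any external torque about the center is negligible, so the system's angular momentum is conserved.
Added inertia Σmr² = (27.4)(1.22)² + (28.5)(1.19)² + (18.0)(0.712)² = 90.27 kg·m²; I_f = 208.0 + 90.27 = 298.3 kg·m².
ω_f = I_p ω_i / I_f = (208.0)(1.45) / 298.3 = 1.011 rad/s.

ω_f ≈ 1.01 rad/s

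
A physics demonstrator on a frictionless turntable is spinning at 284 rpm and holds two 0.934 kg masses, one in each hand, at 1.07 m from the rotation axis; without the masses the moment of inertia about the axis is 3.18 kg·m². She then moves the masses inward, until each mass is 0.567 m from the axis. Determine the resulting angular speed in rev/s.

No external torque acts about the spin axis, so angular momentum is conserved.
I₁ = 3.18 + 2(0.934)(1.07)² = 5.319 kg·m²; I₂ = 3.18 + 2(0.934)(0.567)² = 3.781 kg·m².
ω₂ = I₁ω₁ / I₂ = (5.319)(284 rpm) / (3.781) = 399.5 rpm = 6.659 rev/s.

ω₂ ≈ 6.66 rev/s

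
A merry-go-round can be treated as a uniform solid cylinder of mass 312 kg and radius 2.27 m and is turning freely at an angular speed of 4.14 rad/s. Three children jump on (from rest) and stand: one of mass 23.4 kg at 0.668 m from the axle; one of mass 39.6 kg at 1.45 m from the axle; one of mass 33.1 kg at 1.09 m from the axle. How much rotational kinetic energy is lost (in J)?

energy lost ≈ 978 J

The added mass arrives with no angular momentum about the axle, and any external torque about the axle is negligible, so the system's angular momentum is conserved.
I_p = ½(312)(2.27)² = 803.9 kg·m².
Added inertia Σmr² = (23.4)(0.668)² + (39.6)(1.45)² + (33.1)(1.09)² = 133.0 kg·m²; I_f = 803.9 + 133.0 = 936.9 kg·m².
ω_f = I_p ω_i / I_f = (803.9)(4.14) / 936.9 = 3.552 rad/s.
KE_i = ½(803.9)(4.140 rad/s)² = 6889 J; KE_f = ½(936.9)(3.552)² = 5911 J.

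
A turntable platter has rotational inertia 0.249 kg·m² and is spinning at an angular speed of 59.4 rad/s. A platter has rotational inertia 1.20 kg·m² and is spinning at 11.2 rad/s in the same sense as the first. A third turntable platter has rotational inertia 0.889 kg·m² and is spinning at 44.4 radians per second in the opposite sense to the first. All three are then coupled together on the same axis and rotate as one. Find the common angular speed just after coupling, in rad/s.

The coupling torques are internal; angular momentum about the shared axis is conserved.
Taking A's sense as positive: L = (0.2490)(59.4) + (1.200)(11.2) − (0.8890)(44.4) = -11.24 kg·m²·rad/s.
Combined I = 0.2490 + 1.200 + 0.8890 = 2.338 kg·m².
ω_f = L / I = -11.24 / 2.338 = -4.808 rad/s.

|ω_f| ≈ 4.81 rad/s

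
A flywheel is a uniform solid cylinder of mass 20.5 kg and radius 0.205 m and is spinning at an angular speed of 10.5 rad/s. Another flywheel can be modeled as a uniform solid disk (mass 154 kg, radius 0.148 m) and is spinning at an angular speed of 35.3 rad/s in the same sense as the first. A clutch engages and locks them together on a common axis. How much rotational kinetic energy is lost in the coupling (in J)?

ΔKE lost ≈ 106 J

The coupling torques are internal; angular momentum about the shared axis is conserved.
Moments of inertia: I_A = ½(20.5)(0.205)² = 0.4308 kg·m²; I_B = ½(154)(0.148)² = 1.687 kg·m².
Taking A's sense as positive: L = (0.4308)(10.5) + (1.687)(35.3) = 64.06 kg·m²·rad/s.
Combined I = 0.4308 + 1.687 = 2.117 kg·m².
ω_f = L / I = 64.06 / 2.117 = 30.25 rad/s.
KE_i = ½ΣIω² = 1075 J; KE_f = ½(2.117)(30.25)² = 969.1 J.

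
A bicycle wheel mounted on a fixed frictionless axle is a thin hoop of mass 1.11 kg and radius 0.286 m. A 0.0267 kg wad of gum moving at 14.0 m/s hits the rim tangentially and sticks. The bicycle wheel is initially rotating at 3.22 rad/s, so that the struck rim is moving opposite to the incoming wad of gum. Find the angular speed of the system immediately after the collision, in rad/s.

|ω_f| ≈ 1.99 rad/s

The axle reaction passes through the axle and exerts no torque about it; angular momentum about the axle is conserved through the impact.
I_p = (1.11)(0.286)² = 0.09079 kg·m². Taking the sense of the wad of gum's angular momentum as positive, L_{wad} = m v R = (0.0267)(14.0)(0.286) = 0.1069 kg·m²/s.
L_i = −I_p ω_p + m v R = −(0.09079)(3.22) + 0.1069 = -0.1854 kg·m²/s.
After sticking, I_f = I_p + m R² = 0.09079 + (0.0267)(0.286)² = 0.09298 kg·m².
ω_f = L_i / I_f = -0.1854 / 0.09298 = -1.995 rad/s.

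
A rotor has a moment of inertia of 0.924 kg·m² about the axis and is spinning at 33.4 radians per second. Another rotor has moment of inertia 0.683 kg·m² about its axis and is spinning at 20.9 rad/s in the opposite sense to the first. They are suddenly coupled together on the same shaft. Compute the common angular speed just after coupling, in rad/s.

No external torque acts about the common axis, so total angular momentum is conserved.
Taking A's sense as positive: L = (0.9240)(33.4) − (0.6830)(20.9) = 16.59 kg·m²·rad/s.
Combined I = 0.9240 + 0.6830 = 1.607 kg·m².
ω_f = L / I = 16.59 / 1.607 = 10.32 rad/s.

|ω_f| ≈ 10.3 rad/s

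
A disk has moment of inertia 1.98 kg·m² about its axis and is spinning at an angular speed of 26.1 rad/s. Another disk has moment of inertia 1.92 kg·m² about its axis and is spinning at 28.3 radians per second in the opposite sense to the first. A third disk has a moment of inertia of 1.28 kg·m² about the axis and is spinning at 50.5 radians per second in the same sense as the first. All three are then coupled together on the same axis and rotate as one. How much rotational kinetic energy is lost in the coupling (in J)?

ΔKE lost ≈ 2700 J

The coupling torques are internal; angular momentum about the shared axis is conserved.
Taking A's sense as positive: L = (1.980)(26.1) − (1.920)(28.3) + (1.280)(50.5) = 61.98 kg·m²·rad/s.
Combined I = 1.980 + 1.920 + 1.280 = 5.180 kg·m².
ω_f = L / I = 61.98 / 5.180 = 11.97 rad/s.
KE_i = ½ΣIω² = 3075 J; KE_f = ½(5.180)(11.97)² = 370.8 J.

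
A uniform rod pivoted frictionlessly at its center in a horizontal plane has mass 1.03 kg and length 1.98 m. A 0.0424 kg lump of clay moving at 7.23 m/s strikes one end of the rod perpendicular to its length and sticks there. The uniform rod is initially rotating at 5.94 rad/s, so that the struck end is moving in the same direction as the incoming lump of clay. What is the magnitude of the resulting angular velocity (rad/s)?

About the pivot the impulsive forces during the collision are internal, so angular momentum about that axis is conserved.
I_p = (1/12)(1.03)(1.98)² = 0.3365 kg·m². Taking the sense of the lump of clay's angular momentum as positive, L_{lump} = m v R = (0.0424)(7.23)(1.98/2) = 0.3035 kg·m²/s.
L_i = +I_p ω_p + m v R = +(0.3365)(5.94) + 0.3035 = 2.302 kg·m²/s.
After sticking, I_f = I_p + m R² = 0.3365 + (0.0424)(1.98/2)² = 0.3781 kg·m².
ω_f = L_i / I_f = 2.302 / 0.3781 = 6.090 rad/s.

|ω_f| ≈ 6.09 rad/s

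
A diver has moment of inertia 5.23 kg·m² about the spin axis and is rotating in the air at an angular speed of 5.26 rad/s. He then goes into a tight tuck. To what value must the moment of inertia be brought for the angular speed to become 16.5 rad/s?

I₂ ≈ 1.67 kg·m²

Angular momentum about the spin axis is conserved since the torque about it is zero.
I₂ = I₁ω₁ / ω₂ = (5.23)(5.26) / (16.5) = 1.667 kg·m².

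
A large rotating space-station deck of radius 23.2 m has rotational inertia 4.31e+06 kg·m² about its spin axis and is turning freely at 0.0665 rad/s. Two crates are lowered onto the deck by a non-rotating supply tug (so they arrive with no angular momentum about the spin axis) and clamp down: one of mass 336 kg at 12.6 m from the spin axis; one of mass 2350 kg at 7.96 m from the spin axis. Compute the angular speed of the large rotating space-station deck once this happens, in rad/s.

The added mass arrives with no angular momentum about the spin axis, and any external torque about the spin axis is negligible, so the system's angular momentum is conserved.
Added inertia Σmr² = (336)(12.6)² + (2350)(7.96)² = 2.022e+05 kg·m²; I_f = 4.310e+06 + 2.022e+05 = 4.512e+06 kg·m².
ω_f = I_p ω_i / I_f = (4.310e+06)(0.0665) / 4.512e+06 = 0.06352 rad/s.

ω_f ≈ 0.0635 rad/s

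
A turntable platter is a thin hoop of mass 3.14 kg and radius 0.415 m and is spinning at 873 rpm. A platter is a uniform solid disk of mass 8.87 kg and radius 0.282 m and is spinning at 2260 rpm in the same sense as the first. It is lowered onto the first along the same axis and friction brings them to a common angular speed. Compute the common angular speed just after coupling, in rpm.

No external torque acts about the common axis, so total angular momentum is conserved.
Moments of inertia: I_A = (3.14)(0.415)² = 0.5408 kg·m²; I_B = ½(8.87)(0.282)² = 0.3527 kg·m².
Taking A's sense as positive: L = (0.5408)(873) + (0.3527)(2260) = 1269 kg·m²·rpm.
Combined I = 0.5408 + 0.3527 = 0.8935 kg·m².
ω_f = L / I = 1269 / 0.8935 = 1421 rpm.

|ω_f| ≈ 1420 rpm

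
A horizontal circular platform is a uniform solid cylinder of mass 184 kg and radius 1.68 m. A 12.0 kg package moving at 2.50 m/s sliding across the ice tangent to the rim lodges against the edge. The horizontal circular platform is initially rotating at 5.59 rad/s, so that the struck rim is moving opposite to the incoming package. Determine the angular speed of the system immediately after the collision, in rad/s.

|ω_f| ≈ 4.77 rad/s

About the central axle the impulsive forces during the collision are internal, so angular momentum about that axis is conserved.
I_p = ½(184)(1.68)² = 259.7 kg·m². Taking the sense of the package's angular momentum as positive, L_{package} = m v R = (12.0)(2.50)(1.68) = 50.40 kg·m²/s.
L_i = −I_p ω_p + m v R = −(259.7)(5.59) + 50.40 = -1401 kg·m²/s.
After sticking, I_f = I_p + m R² = 259.7 + (12.0)(1.68)² = 293.5 kg·m².
ω_f = L_i / I_f = -1401 / 293.5 = -4.773 rad/s.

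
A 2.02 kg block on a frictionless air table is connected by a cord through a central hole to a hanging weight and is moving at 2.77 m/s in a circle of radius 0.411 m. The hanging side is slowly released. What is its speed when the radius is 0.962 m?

v₂ ≈ 1.18 m/s

The only horizontal force on the mass is along the cord (radial), so it exerts no torque about the hole and angular momentum m v r is conserved.
v₂ = v₁ r₁ / r₂ = (2.77)(0.411) / (0.962) = 1.183 m/s.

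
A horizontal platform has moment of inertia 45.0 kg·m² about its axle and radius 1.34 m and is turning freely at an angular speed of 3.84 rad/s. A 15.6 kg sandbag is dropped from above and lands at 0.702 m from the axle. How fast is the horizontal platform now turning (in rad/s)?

ω_f ≈ 3.28 rad/s

The added mass arrives with no angular momentum about the axle, and any external torque about the axle is negligible, so the system's angular momentum is conserved.
Added inertia Σmr² = (15.6)(0.702)² = 7.688 kg·m²; I_f = 45.00 + 7.688 = 52.69 kg·m².
ω_f = I_p ω_i / I_f = (45.00)(3.84) / 52.69 = 3.280 rad/s.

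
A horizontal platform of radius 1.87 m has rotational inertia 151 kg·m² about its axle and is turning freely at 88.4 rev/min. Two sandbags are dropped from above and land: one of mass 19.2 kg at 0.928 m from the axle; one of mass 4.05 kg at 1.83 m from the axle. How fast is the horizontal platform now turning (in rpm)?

No external torque acts about the axle; L_before = L_after.
Added inertia Σmr² = (19.2)(0.928)² + (4.05)(1.83)² = 30.10 kg·m²; I_f = 151.0 + 30.10 = 181.1 kg·m².
ω_f = I_p ω_i / I_f = (151.0)(88.4) / 181.1 = 73.71 rpm.

ω_f ≈ 73.7 rpm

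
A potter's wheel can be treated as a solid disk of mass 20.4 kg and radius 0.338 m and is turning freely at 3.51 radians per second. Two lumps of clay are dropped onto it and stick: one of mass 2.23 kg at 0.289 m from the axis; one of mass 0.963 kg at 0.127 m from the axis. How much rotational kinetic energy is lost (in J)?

No external torque acts about the axis; L_before = L_after.
I_p = ½(20.4)(0.338)² = 1.165 kg·m².
Added inertia Σmr² = (2.23)(0.289)² + (0.963)(0.127)² = 0.2018 kg·m²; I_f = 1.165 + 0.2018 = 1.367 kg·m².
ω_f = I_p ω_i / I_f = (1.165)(3.51) / 1.367 = 2.992 rad/s.
KE_i = ½(1.165)(3.510 rad/s)² = 7.178 J; KE_f = ½(1.367)(2.992)² = 6.119 J.

energy lost ≈ 1.06 J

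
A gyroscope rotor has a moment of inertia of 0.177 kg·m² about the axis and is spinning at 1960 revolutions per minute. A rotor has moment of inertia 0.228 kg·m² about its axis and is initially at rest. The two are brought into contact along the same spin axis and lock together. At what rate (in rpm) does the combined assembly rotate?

|ω_f| ≈ 857 rpm

The coupling torques are internal; angular momentum about the shared axis is conserved.
Taking A's sense as positive: L = (0.1770)(1960) = 346.9 kg·m²·rpm.
Combined I = 0.1770 + 0.2280 = 0.4050 kg·m².
ω_f = L / I = 346.9 / 0.4050 = 856.6 rpm.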